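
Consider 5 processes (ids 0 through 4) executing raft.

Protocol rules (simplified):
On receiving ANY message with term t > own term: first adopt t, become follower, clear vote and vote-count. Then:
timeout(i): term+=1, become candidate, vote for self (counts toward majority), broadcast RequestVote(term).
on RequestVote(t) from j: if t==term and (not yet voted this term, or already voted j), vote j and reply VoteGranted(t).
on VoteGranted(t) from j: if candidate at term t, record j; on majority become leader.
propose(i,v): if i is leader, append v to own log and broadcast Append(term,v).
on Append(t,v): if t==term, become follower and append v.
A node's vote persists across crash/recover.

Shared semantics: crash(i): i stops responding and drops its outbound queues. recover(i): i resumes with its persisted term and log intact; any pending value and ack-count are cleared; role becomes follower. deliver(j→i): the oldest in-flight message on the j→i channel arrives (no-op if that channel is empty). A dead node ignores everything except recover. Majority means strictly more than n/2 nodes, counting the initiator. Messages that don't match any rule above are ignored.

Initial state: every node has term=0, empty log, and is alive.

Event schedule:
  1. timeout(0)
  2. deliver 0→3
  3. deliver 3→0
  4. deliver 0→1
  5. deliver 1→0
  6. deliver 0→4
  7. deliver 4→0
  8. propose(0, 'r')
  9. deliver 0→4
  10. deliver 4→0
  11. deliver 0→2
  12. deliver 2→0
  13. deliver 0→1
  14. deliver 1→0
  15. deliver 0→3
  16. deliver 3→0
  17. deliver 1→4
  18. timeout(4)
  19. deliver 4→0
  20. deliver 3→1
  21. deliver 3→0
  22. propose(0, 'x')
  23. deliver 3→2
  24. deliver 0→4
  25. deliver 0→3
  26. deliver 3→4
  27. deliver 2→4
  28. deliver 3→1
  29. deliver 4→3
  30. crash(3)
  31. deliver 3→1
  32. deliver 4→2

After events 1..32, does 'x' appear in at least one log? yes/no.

e1 timeout(0): 0[cand,t=1,-]
e2 deliver 0→3: 3[foll,t=1,-]
e3 deliver 3→0: ·
e4 deliver 0→1: 1[foll,t=1,-]
e5 deliver 1→0: 0[lead,t=1,-]
e6 deliver 0→4: 4[foll,t=1,-]
e7 deliver 4→0: ·
e8 propose(0,'r'): 0[lead,t=1,r]
e9 deliver 0→4: 4[foll,t=1,r]
e10 deliver 4→0: ·
e11 deliver 0→2: 2[foll,t=1,-]
e12 deliver 2→0: ·
e13 deliver 0→1: 1[foll,t=1,r]
e14 deliver 1→0: ·
e15 deliver 0→3: 3[foll,t=1,r]
e16 deliver 3→0: ·
e17 deliver 1→4: ·
e18 timeout(4): 4[cand,t=2,r]
e19 deliver 4→0: 0[foll,t=2,r]
e20 deliver 3→1: ·
e21 deliver 3→0: ·
e22 propose(0,'x'): ·
e23 deliver 3→2: ·
e24 deliver 0→4: ·
e25 deliver 0→3: ·
e26 deliver 3→4: ·
e27 deliver 2→4: ·
e28 deliver 3→1: ·
e29 deliver 4→3: 3[foll,t=2,r]
e30 crash(3): 3[✗foll,t=2,r]
e31 deliver 3→1: ·
e32 deliver 4→2: 2[foll,t=2,-]

no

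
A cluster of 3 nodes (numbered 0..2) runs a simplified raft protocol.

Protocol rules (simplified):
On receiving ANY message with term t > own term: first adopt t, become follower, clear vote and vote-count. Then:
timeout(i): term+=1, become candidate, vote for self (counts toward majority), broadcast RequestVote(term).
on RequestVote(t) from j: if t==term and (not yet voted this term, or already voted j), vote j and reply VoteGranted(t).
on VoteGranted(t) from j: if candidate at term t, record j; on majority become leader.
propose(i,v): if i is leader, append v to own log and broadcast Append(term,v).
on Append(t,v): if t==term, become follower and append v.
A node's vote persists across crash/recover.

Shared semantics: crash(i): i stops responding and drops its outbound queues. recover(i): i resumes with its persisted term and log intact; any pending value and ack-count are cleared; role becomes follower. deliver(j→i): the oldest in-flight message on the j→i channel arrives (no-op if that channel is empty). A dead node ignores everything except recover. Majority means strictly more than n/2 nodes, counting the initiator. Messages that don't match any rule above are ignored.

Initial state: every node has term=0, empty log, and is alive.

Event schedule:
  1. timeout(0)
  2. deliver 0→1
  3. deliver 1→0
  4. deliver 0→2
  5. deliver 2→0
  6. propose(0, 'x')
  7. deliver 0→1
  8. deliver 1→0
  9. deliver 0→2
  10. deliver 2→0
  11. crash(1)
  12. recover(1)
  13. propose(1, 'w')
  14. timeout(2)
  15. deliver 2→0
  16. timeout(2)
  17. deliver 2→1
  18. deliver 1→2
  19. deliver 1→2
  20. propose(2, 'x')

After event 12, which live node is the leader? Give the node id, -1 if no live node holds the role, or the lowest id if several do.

0

step 1 timeout(0): 0={cand,t=1,log=-}
step 2 deliver 0→1: 1={foll,t=1,log=-}
step 3 deliver 1→0: 0={lead,t=1,log=-}
step 4 deliver 0→2: 2={foll,t=1,log=-}
step 5 deliver 2→0: —
step 6 propose(0,'x'): 0={lead,t=1,log=x}
step 7 deliver 0→1: 1={foll,t=1,log=x}
step 8 deliver 1→0: —
step 9 deliver 0→2: 2={foll,t=1,log=x}
step 10 deliver 2→0: —
step 11 crash(1): 1={✗foll,t=1,log=x}
step 12 recover(1): 1={foll,t=1,log=x}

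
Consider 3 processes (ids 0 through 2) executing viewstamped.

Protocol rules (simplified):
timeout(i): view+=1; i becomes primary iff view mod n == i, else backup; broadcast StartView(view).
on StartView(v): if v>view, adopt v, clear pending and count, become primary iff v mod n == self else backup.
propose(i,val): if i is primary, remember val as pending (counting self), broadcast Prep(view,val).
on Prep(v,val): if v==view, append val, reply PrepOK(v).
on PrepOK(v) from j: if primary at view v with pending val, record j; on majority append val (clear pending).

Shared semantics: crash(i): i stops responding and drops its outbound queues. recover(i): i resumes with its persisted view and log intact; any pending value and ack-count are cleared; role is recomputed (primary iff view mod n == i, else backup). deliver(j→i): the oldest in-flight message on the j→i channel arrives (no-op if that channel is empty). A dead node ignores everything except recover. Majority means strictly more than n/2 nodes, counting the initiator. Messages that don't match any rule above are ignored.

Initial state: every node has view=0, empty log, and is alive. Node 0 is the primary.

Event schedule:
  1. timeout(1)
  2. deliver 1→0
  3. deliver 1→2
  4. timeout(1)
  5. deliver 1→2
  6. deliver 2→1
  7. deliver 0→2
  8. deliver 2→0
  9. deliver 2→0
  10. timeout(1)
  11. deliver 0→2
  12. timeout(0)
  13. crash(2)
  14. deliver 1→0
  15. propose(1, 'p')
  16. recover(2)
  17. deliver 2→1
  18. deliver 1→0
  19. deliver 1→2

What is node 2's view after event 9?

[1] timeout(1) → N1(prim v1 [-])
[2] deliver 1→0 → N0(back v1 [-])
[3] deliver 1→2 → N2(back v1 [-])
[4] timeout(1) → N1(back v2 [-])
[5] deliver 1→2 → N2(prim v2 [-])
[6] deliver 2→1 → ∅
[7] deliver 0→2 → ∅
[8] deliver 2→0 → ∅
[9] deliver 2→0 → ∅

2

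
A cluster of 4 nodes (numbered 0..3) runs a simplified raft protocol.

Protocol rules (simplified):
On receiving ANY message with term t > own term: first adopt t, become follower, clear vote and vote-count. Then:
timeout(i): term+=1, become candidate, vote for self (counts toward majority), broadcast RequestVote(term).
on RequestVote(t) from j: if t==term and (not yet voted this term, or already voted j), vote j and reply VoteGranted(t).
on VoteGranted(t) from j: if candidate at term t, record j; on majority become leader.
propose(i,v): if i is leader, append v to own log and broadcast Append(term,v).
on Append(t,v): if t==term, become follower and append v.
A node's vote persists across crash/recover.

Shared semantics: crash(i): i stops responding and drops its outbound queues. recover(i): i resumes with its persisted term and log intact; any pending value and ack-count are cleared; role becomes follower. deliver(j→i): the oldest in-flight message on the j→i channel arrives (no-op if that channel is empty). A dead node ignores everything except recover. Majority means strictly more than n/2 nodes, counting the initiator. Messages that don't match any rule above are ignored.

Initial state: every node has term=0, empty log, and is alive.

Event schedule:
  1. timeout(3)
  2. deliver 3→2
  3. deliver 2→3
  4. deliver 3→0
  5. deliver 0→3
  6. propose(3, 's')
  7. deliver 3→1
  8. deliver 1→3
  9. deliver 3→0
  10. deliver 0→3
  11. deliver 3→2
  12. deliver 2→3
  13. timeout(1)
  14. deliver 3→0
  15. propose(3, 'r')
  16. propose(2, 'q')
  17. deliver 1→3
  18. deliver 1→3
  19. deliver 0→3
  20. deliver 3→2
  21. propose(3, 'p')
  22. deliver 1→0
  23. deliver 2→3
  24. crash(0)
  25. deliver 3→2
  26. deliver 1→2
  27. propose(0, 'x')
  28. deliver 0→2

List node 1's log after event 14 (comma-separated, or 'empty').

step 1 timeout(3): 3={cand,t=1,log=-}
step 2 deliver 3→2: 2={foll,t=1,log=-}
step 3 deliver 2→3: —
step 4 deliver 3→0: 0={foll,t=1,log=-}
step 5 deliver 0→3: 3={lead,t=1,log=-}
step 6 propose(3,'s'): 3={lead,t=1,log=s}
step 7 deliver 3→1: 1={foll,t=1,log=-}
step 8 deliver 1→3: —
step 9 deliver 3→0: 0={foll,t=1,log=s}
step 10 deliver 0→3: —
step 11 deliver 3→2: 2={foll,t=1,log=s}
step 12 deliver 2→3: —
step 13 timeout(1): 1={cand,t=2,log=-}
step 14 deliver 3→0: —

empty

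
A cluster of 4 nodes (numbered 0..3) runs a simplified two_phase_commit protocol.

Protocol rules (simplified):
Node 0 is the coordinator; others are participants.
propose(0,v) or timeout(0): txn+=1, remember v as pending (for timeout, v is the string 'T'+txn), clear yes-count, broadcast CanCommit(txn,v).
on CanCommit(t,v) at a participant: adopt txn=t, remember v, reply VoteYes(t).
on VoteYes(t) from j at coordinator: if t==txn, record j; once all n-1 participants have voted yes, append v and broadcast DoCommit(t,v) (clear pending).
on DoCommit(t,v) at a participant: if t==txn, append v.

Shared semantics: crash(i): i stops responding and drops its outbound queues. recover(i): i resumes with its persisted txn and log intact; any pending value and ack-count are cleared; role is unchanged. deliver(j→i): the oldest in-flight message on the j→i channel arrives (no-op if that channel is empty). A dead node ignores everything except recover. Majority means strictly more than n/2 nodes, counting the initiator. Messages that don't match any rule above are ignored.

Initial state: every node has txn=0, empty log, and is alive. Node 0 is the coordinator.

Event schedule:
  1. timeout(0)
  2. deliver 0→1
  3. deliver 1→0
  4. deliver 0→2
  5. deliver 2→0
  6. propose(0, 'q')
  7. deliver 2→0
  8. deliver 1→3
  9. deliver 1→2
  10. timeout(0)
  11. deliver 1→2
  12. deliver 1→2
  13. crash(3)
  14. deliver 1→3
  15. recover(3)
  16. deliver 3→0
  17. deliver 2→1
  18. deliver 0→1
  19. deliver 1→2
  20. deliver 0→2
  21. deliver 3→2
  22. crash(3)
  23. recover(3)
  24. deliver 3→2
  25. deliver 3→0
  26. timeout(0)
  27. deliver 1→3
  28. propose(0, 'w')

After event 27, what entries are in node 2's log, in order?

step 1 timeout(0): 0={coor,t=1,log=-}
step 2 deliver 0→1: 1={part,t=1,log=-}
step 3 deliver 1→0: —
step 4 deliver 0→2: 2={part,t=1,log=-}
step 5 deliver 2→0: —
step 6 propose(0,'q'): 0={coor,t=2,log=-}
step 7 deliver 2→0: —
step 8 deliver 1→3: —
step 9 deliver 1→2: —
step 10 timeout(0): 0={coor,t=3,log=-}
step 11 deliver 1→2: —
step 12 deliver 1→2: —
step 13 crash(3): 3={✗part,t=0,log=-}
step 14 deliver 1→3: —
step 15 recover(3): 3={part,t=0,log=-}
step 16 deliver 3→0: —
step 17 deliver 2→1: —
step 18 deliver 0→1: 1={part,t=2,log=-}
step 19 deliver 1→2: —
step 20 deliver 0→2: 2={part,t=2,log=-}
step 21 deliver 3→2: —
step 22 crash(3): 3={✗part,t=0,log=-}
step 23 recover(3): 3={part,t=0,log=-}
step 24 deliver 3→2: —
step 25 deliver 3→0: —
step 26 timeout(0): 0={coor,t=4,log=-}
step 27 deliver 1→3: —

empty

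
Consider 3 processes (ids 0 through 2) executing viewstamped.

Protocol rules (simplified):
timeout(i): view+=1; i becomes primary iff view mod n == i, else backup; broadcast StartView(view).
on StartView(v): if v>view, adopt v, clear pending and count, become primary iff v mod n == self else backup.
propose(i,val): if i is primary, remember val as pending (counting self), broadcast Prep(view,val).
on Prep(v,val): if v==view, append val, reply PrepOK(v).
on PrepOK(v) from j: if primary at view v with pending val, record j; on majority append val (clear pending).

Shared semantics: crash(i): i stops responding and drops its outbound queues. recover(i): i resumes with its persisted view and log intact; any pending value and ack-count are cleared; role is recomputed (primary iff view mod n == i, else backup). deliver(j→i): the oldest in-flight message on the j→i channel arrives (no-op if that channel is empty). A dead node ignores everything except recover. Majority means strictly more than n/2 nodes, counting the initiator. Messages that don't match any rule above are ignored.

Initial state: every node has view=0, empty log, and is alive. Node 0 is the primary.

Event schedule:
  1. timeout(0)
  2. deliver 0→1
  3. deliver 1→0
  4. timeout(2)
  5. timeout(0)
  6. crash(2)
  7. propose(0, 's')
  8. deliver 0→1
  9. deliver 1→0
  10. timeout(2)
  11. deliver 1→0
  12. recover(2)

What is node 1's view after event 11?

2

e1 timeout(0): 0[back,v=1,-]
e2 deliver 0→1: 1[prim,v=1,-]
e3 deliver 1→0: ·
e4 timeout(2): 2[back,v=1,-]
e5 timeout(0): 0[back,v=2,-]
e6 crash(2): 2[✗back,v=1,-]
e7 propose(0,'s'): ·
e8 deliver 0→1: 1[back,v=2,-]
e9 deliver 1→0: ·
e10 timeout(2): ·
e11 deliver 1→0: ·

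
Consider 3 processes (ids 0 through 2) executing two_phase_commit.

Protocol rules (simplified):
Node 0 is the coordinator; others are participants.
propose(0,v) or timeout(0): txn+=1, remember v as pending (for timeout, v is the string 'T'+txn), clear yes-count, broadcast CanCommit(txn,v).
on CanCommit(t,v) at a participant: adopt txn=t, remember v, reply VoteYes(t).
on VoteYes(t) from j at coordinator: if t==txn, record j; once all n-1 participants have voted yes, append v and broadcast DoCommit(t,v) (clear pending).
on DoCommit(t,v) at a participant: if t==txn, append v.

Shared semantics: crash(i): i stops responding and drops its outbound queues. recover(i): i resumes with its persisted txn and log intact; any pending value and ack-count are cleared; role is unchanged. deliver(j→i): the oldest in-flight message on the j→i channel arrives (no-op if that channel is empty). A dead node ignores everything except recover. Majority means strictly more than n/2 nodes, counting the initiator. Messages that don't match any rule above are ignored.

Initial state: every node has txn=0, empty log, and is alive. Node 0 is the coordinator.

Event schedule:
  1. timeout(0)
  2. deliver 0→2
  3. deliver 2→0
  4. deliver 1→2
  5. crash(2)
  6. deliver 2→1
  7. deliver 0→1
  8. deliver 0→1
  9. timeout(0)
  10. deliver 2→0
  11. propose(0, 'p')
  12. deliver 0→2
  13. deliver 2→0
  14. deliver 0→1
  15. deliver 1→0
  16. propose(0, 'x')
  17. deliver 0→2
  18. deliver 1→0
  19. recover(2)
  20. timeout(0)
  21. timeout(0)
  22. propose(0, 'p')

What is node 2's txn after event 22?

1

1. timeout(0):  <0:coor t1 ->
2. deliver 0→2:  <2:part t1 ->
3. deliver 2→0:  nop
4. deliver 1→2:  nop
5. crash(2):  <2:✗part t1 ->
6. deliver 2→1:  nop
7. deliver 0→1:  <1:part t1 ->
8. deliver 0→1:  nop
9. timeout(0):  <0:coor t2 ->
10. deliver 2→0:  nop
11. propose(0,'p'):  <0:coor t3 ->
12. deliver 0→2:  nop
13. deliver 2→0:  nop
14. deliver 0→1:  <1:part t2 ->
15. deliver 1→0:  nop
16. propose(0,'x'):  <0:coor t4 ->
17. deliver 0→2:  nop
18. deliver 1→0:  nop
19. recover(2):  <2:part t1 ->
20. timeout(0):  <0:coor t5 ->
21. timeout(0):  <0:coor t6 ->
22. propose(0,'p'):  <0:coor t7 ->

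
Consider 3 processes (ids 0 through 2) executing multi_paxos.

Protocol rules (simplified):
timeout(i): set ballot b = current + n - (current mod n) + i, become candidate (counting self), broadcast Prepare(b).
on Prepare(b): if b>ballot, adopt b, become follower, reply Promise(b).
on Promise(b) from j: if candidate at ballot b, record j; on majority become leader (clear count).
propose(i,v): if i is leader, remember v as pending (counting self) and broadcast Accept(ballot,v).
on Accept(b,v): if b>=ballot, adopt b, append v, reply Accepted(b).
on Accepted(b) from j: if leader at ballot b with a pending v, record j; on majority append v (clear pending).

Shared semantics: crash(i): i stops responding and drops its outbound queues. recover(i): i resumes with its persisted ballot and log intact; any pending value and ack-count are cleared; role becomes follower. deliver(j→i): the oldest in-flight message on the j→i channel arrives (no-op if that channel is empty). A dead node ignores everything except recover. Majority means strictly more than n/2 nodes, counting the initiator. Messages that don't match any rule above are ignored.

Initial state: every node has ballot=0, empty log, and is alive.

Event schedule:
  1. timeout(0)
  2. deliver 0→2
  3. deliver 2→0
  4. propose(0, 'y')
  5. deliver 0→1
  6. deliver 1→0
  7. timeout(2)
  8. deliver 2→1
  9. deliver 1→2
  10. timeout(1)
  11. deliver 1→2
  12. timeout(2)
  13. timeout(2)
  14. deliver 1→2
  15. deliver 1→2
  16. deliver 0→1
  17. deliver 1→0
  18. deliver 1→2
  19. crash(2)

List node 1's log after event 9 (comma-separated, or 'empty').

empty

step 1 timeout(0): 0={cand,b=3,log=-}
step 2 deliver 0→2: 2={foll,b=3,log=-}
step 3 deliver 2→0: 0={lead,b=3,log=-}
step 4 propose(0,'y'): —
step 5 deliver 0→1: 1={foll,b=3,log=-}
step 6 deliver 1→0: —
step 7 timeout(2): 2={cand,b=8,log=-}
step 8 deliver 2→1: 1={foll,b=8,log=-}
step 9 deliver 1→2: 2={lead,b=8,log=-}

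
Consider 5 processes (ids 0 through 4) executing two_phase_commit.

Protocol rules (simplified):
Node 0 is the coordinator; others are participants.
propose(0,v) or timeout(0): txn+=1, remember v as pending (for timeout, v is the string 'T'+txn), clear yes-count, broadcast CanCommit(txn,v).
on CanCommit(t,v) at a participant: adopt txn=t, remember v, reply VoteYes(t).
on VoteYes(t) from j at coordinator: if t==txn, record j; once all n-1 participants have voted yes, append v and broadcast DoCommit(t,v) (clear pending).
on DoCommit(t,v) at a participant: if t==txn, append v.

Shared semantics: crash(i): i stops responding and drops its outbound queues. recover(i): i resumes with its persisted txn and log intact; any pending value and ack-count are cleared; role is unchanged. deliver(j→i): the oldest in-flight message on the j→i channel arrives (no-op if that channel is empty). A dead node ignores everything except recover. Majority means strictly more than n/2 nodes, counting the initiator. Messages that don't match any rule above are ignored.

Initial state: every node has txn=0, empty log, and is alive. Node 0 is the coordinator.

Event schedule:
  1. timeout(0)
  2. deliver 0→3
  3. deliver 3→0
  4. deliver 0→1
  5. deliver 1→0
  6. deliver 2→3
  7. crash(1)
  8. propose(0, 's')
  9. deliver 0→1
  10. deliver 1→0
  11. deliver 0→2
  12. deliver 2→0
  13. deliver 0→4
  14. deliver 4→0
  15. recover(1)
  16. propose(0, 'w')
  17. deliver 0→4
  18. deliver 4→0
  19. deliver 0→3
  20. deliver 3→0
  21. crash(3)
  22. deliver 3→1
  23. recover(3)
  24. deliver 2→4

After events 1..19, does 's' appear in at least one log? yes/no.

no

e1 timeout(0): 0[coor,t=1,-]
e2 deliver 0→3: 3[part,t=1,-]
e3 deliver 3→0: ·
e4 deliver 0→1: 1[part,t=1,-]
e5 deliver 1→0: ·
e6 deliver 2→3: ·
e7 crash(1): 1[✗part,t=1,-]
e8 propose(0,'s'): 0[coor,t=2,-]
e9 deliver 0→1: ·
e10 deliver 1→0: ·
e11 deliver 0→2: 2[part,t=1,-]
e12 deliver 2→0: ·
e13 deliver 0→4: 4[part,t=1,-]
e14 deliver 4→0: ·
e15 recover(1): 1[part,t=1,-]
e16 propose(0,'w'): 0[coor,t=3,-]
e17 deliver 0→4: 4[part,t=2,-]
e18 deliver 4→0: ·
e19 deliver 0→3: 3[part,t=2,-]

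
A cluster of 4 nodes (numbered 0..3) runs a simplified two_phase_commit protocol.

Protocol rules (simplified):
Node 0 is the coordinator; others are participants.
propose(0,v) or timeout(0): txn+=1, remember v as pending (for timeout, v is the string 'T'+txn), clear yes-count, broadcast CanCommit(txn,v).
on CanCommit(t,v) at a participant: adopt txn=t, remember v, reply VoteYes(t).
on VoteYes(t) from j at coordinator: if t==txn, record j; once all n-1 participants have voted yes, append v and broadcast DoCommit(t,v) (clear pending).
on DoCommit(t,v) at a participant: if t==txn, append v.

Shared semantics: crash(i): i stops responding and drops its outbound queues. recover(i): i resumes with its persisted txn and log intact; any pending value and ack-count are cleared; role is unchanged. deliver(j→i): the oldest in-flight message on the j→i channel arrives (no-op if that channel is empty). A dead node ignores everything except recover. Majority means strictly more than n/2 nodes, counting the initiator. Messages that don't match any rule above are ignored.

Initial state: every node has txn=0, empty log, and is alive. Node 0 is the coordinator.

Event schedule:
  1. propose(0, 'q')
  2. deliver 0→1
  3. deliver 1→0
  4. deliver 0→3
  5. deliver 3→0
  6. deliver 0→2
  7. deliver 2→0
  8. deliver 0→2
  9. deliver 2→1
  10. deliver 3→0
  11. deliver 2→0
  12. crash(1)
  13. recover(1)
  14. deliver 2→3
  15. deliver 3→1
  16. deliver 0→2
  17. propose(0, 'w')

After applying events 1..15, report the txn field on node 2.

1

e1 propose(0,'q'): 0[coor,t=1,-]
e2 deliver 0→1: 1[part,t=1,-]
e3 deliver 1→0: ·
e4 deliver 0→3: 3[part,t=1,-]
e5 deliver 3→0: ·
e6 deliver 0→2: 2[part,t=1,-]
e7 deliver 2→0: 0[coor,t=1,q]
e8 deliver 0→2: 2[part,t=1,q]
e9 deliver 2→1: ·
e10 deliver 3→0: ·
e11 deliver 2→0: ·
e12 crash(1): 1[✗part,t=1,-]
e13 recover(1): 1[part,t=1,-]
e14 deliver 2→3: ·
e15 deliver 3→1: ·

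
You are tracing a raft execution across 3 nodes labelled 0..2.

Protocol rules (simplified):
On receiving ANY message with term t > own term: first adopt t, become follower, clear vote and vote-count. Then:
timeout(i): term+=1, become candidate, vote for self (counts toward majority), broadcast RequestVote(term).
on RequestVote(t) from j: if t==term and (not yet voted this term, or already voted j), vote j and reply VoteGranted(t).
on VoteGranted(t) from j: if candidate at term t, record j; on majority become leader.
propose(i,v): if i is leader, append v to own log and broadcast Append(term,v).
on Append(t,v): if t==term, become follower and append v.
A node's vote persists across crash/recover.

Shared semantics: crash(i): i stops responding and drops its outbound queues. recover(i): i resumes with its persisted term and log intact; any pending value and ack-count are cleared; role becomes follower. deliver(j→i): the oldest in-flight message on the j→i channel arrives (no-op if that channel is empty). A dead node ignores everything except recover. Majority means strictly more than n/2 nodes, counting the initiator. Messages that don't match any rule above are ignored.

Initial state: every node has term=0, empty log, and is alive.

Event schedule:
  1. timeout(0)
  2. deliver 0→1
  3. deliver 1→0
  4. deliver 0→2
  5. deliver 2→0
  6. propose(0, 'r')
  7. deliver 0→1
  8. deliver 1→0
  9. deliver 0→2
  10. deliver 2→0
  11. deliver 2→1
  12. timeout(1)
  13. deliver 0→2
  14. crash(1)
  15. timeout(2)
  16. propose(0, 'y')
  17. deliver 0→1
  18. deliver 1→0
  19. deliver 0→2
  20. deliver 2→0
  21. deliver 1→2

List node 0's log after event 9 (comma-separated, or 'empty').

1. timeout(0):  <0:cand t1 ->
2. deliver 0→1:  <1:foll t1 ->
3. deliver 1→0:  <0:lead t1 ->
4. deliver 0→2:  <2:foll t1 ->
5. deliver 2→0:  nop
6. propose(0,'r'):  <0:lead t1 r>
7. deliver 0→1:  <1:foll t1 r>
8. deliver 1→0:  nop
9. deliver 0→2:  <2:foll t1 r>

r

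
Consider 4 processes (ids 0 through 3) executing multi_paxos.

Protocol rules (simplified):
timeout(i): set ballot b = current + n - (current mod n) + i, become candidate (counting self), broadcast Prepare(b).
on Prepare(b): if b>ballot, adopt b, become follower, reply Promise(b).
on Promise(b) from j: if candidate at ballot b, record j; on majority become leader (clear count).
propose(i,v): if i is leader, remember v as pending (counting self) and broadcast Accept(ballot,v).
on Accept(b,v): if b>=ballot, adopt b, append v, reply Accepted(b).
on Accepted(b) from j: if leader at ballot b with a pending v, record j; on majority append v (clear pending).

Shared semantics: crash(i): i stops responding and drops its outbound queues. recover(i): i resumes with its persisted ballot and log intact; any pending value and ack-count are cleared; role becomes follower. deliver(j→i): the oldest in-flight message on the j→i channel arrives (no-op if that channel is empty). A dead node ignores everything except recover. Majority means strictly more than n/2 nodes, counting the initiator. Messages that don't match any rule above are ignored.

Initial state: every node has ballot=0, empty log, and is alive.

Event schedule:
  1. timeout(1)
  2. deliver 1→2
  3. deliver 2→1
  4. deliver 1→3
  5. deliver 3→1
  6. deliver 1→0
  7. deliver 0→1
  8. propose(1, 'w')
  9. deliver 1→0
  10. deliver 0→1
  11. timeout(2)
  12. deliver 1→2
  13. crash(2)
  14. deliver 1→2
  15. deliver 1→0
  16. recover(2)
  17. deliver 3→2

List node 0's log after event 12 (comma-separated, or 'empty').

w

e1 timeout(1): 1[cand,b=5,-]
e2 deliver 1→2: 2[foll,b=5,-]
e3 deliver 2→1: ·
e4 deliver 1→3: 3[foll,b=5,-]
e5 deliver 3→1: 1[lead,b=5,-]
e6 deliver 1→0: 0[foll,b=5,-]
e7 deliver 0→1: ·
e8 propose(1,'w'): ·
e9 deliver 1→0: 0[foll,b=5,w]
e10 deliver 0→1: ·
e11 timeout(2): 2[cand,b=10,-]
e12 deliver 1→2: ·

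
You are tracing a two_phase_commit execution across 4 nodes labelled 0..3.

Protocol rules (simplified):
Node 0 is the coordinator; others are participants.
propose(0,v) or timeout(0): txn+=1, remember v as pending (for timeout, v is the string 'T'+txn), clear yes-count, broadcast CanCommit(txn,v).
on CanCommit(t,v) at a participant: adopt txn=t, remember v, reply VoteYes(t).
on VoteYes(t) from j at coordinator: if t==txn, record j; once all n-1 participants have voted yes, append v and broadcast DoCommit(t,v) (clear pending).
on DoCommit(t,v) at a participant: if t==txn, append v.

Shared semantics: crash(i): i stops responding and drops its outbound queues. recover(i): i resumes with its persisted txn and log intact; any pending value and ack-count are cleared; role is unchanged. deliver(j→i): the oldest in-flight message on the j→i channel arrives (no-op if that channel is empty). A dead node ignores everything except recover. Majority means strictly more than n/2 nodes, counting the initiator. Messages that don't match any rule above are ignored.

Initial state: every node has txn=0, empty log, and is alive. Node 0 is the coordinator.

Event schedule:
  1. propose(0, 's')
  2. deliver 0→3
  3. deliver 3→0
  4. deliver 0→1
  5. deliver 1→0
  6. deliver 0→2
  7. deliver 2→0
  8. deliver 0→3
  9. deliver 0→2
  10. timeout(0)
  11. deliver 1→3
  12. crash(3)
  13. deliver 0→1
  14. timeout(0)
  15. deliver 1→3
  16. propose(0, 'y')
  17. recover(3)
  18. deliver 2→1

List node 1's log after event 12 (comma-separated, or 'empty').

empty

[1] propose(0,'s') → N0(coor t1 [-])
[2] deliver 0→3 → N3(part t1 [-])
[3] deliver 3→0 → ∅
[4] deliver 0→1 → N1(part t1 [-])
[5] deliver 1→0 → ∅
[6] deliver 0→2 → N2(part t1 [-])
[7] deliver 2→0 → N0(coor t1 [s])
[8] deliver 0→3 → N3(part t1 [s])
[9] deliver 0→2 → N2(part t1 [s])
[10] timeout(0) → N0(coor t2 [s])
[11] deliver 1→3 → ∅
[12] crash(3) → N3(✗part t1 [s])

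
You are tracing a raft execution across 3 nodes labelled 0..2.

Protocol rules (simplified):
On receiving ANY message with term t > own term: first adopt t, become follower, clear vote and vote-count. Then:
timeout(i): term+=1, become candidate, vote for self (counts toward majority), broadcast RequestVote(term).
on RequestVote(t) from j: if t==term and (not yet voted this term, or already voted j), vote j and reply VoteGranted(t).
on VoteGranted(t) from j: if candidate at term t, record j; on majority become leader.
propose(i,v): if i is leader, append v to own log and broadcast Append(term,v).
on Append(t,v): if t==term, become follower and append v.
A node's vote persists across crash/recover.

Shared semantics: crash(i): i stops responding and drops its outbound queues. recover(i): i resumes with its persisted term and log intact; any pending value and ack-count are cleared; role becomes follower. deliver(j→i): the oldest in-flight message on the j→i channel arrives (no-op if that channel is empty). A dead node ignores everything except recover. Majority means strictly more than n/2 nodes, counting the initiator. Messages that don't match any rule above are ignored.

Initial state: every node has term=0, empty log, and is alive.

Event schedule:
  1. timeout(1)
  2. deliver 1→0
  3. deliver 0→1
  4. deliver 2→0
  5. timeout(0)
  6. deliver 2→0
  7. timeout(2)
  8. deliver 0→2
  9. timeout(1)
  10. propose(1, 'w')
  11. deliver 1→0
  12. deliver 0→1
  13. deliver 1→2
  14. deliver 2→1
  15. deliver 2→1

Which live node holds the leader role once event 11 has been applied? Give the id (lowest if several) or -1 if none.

1. timeout(1):  <1:cand t1 ->
2. deliver 1→0:  <0:foll t1 ->
3. deliver 0→1:  <1:lead t1 ->
4. deliver 2→0:  nop
5. timeout(0):  <0:cand t2 ->
6. deliver 2→0:  nop
7. timeout(2):  <2:cand t1 ->
8. deliver 0→2:  <2:foll t2 ->
9. timeout(1):  <1:cand t2 ->
10. propose(1,'w'):  nop
11. deliver 1→0:  nop

-1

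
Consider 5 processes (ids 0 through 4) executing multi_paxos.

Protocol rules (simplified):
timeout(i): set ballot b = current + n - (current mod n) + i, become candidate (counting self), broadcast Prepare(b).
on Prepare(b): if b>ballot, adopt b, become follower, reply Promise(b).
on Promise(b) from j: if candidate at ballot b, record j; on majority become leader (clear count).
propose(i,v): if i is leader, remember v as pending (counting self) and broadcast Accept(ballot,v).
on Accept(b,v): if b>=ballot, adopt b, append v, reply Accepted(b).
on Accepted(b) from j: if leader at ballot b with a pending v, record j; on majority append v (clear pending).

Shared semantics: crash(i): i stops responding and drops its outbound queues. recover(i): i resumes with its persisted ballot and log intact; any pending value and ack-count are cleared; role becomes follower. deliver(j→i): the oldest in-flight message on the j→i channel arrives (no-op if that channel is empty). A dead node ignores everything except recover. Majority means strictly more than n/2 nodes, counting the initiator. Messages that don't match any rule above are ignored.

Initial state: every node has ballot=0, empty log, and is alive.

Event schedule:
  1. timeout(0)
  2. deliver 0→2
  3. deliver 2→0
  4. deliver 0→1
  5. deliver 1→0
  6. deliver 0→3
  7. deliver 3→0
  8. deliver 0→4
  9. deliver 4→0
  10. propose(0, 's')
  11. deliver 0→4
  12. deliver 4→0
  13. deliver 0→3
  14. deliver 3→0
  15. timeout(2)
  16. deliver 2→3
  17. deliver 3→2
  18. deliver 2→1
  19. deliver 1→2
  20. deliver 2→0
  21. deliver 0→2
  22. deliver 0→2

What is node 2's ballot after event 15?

12

after 1 — timeout(0): n0:cand/b5/[-]
after 2 — deliver 0→2: n2:foll/b5/[-]
after 3 — deliver 2→0: ·
after 4 — deliver 0→1: n1:foll/b5/[-]
after 5 — deliver 1→0: n0:lead/b5/[-]
after 6 — deliver 0→3: n3:foll/b5/[-]
after 7 — deliver 3→0: ·
after 8 — deliver 0→4: n4:foll/b5/[-]
after 9 — deliver 4→0: ·
after 10 — propose(0,'s'): ·
after 11 — deliver 0→4: n4:foll/b5/[s]
after 12 — deliver 4→0: ·
after 13 — deliver 0→3: n3:foll/b5/[s]
after 14 — deliver 3→0: n0:lead/b5/[s]
after 15 — timeout(2): n2:cand/b12/[-]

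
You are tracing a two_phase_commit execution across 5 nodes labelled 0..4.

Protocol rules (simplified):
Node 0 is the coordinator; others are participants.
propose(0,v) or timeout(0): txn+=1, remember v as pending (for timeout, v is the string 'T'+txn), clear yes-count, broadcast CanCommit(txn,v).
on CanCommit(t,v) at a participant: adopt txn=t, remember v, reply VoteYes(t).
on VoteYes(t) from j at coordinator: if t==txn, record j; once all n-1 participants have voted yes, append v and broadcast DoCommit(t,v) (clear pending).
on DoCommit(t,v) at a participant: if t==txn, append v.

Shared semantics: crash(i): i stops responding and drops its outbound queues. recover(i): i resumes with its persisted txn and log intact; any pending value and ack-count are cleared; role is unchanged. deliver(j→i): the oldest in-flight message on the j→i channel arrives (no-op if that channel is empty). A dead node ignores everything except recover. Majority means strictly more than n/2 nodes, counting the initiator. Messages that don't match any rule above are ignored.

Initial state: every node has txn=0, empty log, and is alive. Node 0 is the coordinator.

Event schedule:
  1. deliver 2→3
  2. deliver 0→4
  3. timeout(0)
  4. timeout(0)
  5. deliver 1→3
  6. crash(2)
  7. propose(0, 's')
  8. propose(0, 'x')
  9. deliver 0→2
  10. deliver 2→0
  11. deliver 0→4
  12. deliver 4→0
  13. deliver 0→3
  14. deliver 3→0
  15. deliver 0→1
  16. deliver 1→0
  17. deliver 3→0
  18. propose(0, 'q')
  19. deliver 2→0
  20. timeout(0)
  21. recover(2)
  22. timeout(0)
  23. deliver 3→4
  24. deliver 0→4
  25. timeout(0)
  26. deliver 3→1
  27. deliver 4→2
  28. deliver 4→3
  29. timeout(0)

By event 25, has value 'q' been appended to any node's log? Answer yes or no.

after 1 — deliver 2→3: ·
after 2 — deliver 0→4: ·
after 3 — timeout(0): n0:coor/t1/[-]
after 4 — timeout(0): n0:coor/t2/[-]
after 5 — deliver 1→3: ·
after 6 — crash(2): n2:✗part/t0/[-]
after 7 — propose(0,'s'): n0:coor/t3/[-]
after 8 — propose(0,'x'): n0:coor/t4/[-]
after 9 — deliver 0→2: ·
after 10 — deliver 2→0: ·
after 11 — deliver 0→4: n4:part/t1/[-]
after 12 — deliver 4→0: ·
after 13 — deliver 0→3: n3:part/t1/[-]
after 14 — deliver 3→0: ·
after 15 — deliver 0→1: n1:part/t1/[-]
after 16 — deliver 1→0: ·
after 17 — deliver 3→0: ·
after 18 — propose(0,'q'): n0:coor/t5/[-]
after 19 — deliver 2→0: ·
after 20 — timeout(0): n0:coor/t6/[-]
after 21 — recover(2): n2:part/t0/[-]
after 22 — timeout(0): n0:coor/t7/[-]
after 23 — deliver 3→4: ·
after 24 — deliver 0→4: n4:part/t2/[-]
after 25 — timeout(0): n0:coor/t8/[-]

no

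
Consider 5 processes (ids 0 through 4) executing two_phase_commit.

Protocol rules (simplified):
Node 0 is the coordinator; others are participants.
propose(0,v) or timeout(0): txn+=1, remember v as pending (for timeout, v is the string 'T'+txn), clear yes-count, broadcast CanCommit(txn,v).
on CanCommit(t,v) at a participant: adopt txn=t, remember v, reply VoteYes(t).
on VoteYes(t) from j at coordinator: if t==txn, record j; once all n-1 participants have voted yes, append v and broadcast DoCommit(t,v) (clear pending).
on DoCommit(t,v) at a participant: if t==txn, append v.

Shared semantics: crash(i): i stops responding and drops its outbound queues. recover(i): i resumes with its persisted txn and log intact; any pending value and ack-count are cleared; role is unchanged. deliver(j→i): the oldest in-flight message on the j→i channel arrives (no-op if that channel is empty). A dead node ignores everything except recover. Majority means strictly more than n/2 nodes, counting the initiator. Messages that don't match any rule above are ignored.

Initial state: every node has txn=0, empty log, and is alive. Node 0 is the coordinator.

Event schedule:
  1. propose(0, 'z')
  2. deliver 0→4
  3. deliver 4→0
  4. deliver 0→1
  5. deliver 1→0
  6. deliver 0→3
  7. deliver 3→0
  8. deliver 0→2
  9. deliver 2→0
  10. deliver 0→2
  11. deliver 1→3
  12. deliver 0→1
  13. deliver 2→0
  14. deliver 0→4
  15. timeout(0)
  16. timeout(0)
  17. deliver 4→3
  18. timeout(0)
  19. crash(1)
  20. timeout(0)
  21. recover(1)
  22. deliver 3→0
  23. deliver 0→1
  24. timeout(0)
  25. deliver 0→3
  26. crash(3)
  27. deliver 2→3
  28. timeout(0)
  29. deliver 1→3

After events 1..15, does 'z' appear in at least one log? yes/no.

step 1 propose(0,'z'): 0={coor,t=1,log=-}
step 2 deliver 0→4: 4={part,t=1,log=-}
step 3 deliver 4→0: —
step 4 deliver 0→1: 1={part,t=1,log=-}
step 5 deliver 1→0: —
step 6 deliver 0→3: 3={part,t=1,log=-}
step 7 deliver 3→0: —
step 8 deliver 0→2: 2={part,t=1,log=-}
step 9 deliver 2→0: 0={coor,t=1,log=z}
step 10 deliver 0→2: 2={part,t=1,log=z}
step 11 deliver 1→3: —
step 12 deliver 0→1: 1={part,t=1,log=z}
step 13 deliver 2→0: —
step 14 deliver 0→4: 4={part,t=1,log=z}
step 15 timeout(0): 0={coor,t=2,log=z}

yes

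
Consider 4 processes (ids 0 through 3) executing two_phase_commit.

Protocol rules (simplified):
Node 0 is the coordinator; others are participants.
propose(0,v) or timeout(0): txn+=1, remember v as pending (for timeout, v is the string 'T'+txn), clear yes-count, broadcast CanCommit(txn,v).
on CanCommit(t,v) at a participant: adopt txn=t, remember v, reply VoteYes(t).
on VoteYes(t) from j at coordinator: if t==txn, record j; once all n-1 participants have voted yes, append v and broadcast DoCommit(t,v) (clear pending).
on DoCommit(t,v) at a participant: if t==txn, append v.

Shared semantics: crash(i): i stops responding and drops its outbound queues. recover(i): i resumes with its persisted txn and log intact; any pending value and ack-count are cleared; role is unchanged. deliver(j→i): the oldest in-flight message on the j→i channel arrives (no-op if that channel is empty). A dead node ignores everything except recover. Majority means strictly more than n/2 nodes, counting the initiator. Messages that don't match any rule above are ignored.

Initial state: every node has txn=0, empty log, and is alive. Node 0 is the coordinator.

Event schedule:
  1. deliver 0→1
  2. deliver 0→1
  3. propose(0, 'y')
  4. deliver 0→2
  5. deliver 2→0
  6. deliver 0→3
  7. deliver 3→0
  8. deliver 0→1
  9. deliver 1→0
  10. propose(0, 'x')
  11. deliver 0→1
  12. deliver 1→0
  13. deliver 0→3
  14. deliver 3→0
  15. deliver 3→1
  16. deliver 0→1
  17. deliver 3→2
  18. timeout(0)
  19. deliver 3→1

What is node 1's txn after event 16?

e1 deliver 0→1: ·
e2 deliver 0→1: ·
e3 propose(0,'y'): 0[coor,t=1,-]
e4 deliver 0→2: 2[part,t=1,-]
e5 deliver 2→0: ·
e6 deliver 0→3: 3[part,t=1,-]
e7 deliver 3→0: ·
e8 deliver 0→1: 1[part,t=1,-]
e9 deliver 1→0: 0[coor,t=1,y]
e10 propose(0,'x'): 0[coor,t=2,y]
e11 deliver 0→1: 1[part,t=1,y]
e12 deliver 1→0: ·
e13 deliver 0→3: 3[part,t=1,y]
e14 deliver 3→0: ·
e15 deliver 3→1: ·
e16 deliver 0→1: 1[part,t=2,y]

2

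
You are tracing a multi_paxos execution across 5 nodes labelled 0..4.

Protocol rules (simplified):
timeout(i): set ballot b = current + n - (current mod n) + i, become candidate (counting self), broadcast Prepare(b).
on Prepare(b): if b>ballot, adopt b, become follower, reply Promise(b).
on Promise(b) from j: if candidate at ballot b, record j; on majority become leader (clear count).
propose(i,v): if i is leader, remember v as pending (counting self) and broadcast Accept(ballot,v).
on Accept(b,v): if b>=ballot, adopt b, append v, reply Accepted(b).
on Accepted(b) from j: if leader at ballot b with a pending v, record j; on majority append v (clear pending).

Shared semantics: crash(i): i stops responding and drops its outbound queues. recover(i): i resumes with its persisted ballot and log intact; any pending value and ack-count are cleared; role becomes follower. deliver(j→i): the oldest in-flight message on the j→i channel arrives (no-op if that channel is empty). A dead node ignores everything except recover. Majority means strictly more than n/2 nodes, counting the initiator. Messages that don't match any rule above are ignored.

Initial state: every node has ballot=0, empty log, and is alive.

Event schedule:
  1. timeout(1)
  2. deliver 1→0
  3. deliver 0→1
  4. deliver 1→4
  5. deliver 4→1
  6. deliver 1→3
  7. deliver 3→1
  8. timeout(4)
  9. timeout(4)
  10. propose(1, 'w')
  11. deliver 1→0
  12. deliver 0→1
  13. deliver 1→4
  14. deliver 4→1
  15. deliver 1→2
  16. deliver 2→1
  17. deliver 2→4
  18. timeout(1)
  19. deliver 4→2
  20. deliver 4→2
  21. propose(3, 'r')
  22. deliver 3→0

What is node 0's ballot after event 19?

e1 timeout(1): 1[cand,b=6,-]
e2 deliver 1→0: 0[foll,b=6,-]
e3 deliver 0→1: ·
e4 deliver 1→4: 4[foll,b=6,-]
e5 deliver 4→1: 1[lead,b=6,-]
e6 deliver 1→3: 3[foll,b=6,-]
e7 deliver 3→1: ·
e8 timeout(4): 4[cand,b=14,-]
e9 timeout(4): 4[cand,b=19,-]
e10 propose(1,'w'): ·
e11 deliver 1→0: 0[foll,b=6,w]
e12 deliver 0→1: ·
e13 deliver 1→4: ·
e14 deliver 4→1: 1[foll,b=14,-]
e15 deliver 1→2: 2[foll,b=6,-]
e16 deliver 2→1: ·
e17 deliver 2→4: ·
e18 timeout(1): 1[cand,b=16,-]
e19 deliver 4→2: 2[foll,b=14,-]

6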